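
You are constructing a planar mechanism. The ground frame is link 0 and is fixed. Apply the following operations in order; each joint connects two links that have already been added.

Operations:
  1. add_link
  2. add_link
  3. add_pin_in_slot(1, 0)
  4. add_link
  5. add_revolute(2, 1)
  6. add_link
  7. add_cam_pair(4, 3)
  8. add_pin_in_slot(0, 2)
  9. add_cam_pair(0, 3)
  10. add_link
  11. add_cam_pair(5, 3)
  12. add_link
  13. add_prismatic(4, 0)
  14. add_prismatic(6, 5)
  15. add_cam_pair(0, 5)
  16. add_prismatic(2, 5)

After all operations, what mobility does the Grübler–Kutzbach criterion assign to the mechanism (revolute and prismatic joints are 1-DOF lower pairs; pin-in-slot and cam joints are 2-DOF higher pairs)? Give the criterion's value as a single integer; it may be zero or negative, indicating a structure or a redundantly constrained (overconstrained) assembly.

L=1 J1=0 J2=0
add link → L=2 J1=0 J2=0
add link → L=3 J1=0 J2=0
PS@1,0 dof=2 J2 → L=3 J1=0 J2=1
add link → L=4 J1=0 J2=1
R@2,1 dof=1 J1 → L=4 J1=1 J2=1
add link → L=5 J1=1 J2=1
C@4,3 dof=2 J2 → L=5 J1=1 J2=2
PS@0,2 dof=2 J2 → L=5 J1=1 J2=3
C@0,3 dof=2 J2 → L=5 J1=1 J2=4
add link → L=6 J1=1 J2=4
C@5,3 dof=2 J2 → L=6 J1=1 J2=5
add link → L=7 J1=1 J2=5
P@4,0 dof=1 J1 → L=7 J1=2 J2=5
P@6,5 dof=1 J1 → L=7 J1=3 J2=5
C@0,5 dof=2 J2 → L=7 J1=3 J2=6
P@2,5 dof=1 J1 → L=7 J1=4 J2=6
M=3(L−1)−2J1−J2=3·6−2·4−6=4

M = 4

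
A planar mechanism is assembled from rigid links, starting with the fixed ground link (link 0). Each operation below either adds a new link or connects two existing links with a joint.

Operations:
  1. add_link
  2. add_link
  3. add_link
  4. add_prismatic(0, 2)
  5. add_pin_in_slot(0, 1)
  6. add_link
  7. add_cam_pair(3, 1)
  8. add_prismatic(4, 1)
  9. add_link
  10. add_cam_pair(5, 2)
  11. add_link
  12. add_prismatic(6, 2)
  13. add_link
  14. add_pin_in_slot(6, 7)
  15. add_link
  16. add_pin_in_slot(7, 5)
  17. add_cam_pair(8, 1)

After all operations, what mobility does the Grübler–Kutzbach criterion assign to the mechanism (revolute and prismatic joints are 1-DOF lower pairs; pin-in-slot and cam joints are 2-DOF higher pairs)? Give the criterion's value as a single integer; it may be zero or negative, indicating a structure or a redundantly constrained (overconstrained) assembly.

M = 12

L=1 J1=0 J2=0
add link → L=2 J1=0 J2=0
add link → L=3 J1=0 J2=0
add link → L=4 J1=0 J2=0
P@0,2 dof=1 J1 → L=4 J1=1 J2=0
PS@0,1 dof=2 J2 → L=4 J1=1 J2=1
add link → L=5 J1=1 J2=1
C@3,1 dof=2 J2 → L=5 J1=1 J2=2
P@4,1 dof=1 J1 → L=5 J1=2 J2=2
add link → L=6 J1=2 J2=2
C@5,2 dof=2 J2 → L=6 J1=2 J2=3
add link → L=7 J1=2 J2=3
P@6,2 dof=1 J1 → L=7 J1=3 J2=3
add link → L=8 J1=3 J2=3
PS@6,7 dof=2 J2 → L=8 J1=3 J2=4
add link → L=9 J1=3 J2=4
PS@7,5 dof=2 J2 → L=9 J1=3 J2=5
C@8,1 dof=2 J2 → L=9 J1=3 J2=6
M=3(L−1)−2J1−J2=3·8−2·3−6=12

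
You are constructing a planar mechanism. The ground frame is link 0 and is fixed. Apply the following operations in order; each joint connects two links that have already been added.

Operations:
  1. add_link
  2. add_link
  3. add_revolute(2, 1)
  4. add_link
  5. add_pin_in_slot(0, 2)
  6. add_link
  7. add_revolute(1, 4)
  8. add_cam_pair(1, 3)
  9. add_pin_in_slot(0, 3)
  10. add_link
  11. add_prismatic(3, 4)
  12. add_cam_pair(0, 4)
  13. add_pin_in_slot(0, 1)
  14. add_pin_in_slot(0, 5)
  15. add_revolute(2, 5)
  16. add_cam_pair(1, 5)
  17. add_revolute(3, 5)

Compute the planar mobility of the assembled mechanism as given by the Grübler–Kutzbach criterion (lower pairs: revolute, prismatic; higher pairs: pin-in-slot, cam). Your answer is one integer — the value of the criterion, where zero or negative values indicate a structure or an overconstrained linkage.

link 0 = ground. State L|J1|J2 = 1|0|0
+link1  2|0|0
+link2  3|0|0
R(2,1) f=1→J1  3|1|0
+link3  4|1|0
PS(0,2) f=2→J2  4|1|1
+link4  5|1|1
R(1,4) f=1→J1  5|2|1
C(1,3) f=2→J2  5|2|2
PS(0,3) f=2→J2  5|2|3
+link5  6|2|3
P(3,4) f=1→J1  6|3|3
C(0,4) f=2→J2  6|3|4
PS(0,1) f=2→J2  6|3|5
PS(0,5) f=2→J2  6|3|6
R(2,5) f=1→J1  6|4|6
C(1,5) f=2→J2  6|4|7
R(3,5) f=1→J1  6|5|7
M = 3(6−1)−2·5−7 = 15−10−7 = -2

M = -2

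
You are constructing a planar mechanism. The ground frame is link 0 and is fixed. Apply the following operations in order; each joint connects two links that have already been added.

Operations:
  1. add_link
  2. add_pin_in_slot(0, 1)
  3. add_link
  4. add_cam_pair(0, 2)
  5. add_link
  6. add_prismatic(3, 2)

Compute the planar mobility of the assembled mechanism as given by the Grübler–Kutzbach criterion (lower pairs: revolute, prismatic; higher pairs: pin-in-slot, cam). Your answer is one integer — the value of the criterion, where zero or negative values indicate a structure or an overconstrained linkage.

M = 5

link 0 = ground. State L|J1|J2 = 1|0|0
+link1  2|0|0
PS(0,1) f=2→J2  2|0|1
+link2  3|0|1
C(0,2) f=2→J2  3|0|2
+link3  4|0|2
P(3,2) f=1→J1  4|1|2
M = 3(4−1)−2·1−2 = 9−2−2 = 5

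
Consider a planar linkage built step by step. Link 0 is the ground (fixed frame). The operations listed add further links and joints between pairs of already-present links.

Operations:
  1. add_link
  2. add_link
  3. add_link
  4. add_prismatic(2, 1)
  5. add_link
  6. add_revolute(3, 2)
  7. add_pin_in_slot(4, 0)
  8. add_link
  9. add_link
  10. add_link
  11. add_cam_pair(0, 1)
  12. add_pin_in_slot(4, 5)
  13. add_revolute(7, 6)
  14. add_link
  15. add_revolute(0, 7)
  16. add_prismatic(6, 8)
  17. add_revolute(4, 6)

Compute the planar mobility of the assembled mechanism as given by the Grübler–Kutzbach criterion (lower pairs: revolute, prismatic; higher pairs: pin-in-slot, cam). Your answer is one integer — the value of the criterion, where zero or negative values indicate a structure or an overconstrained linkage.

[1;0;0] (link 0 is ground)
L+ [2;0;0]
L+ [3;0;0]
L+ [4;0;0]
P(2,1)∈J1 [4;1;0]
L+ [5;1;0]
R(3,2)∈J1 [5;2;0]
PS(4,0)∈J2 [5;2;1]
L+ [6;2;1]
L+ [7;2;1]
L+ [8;2;1]
C(0,1)∈J2 [8;2;2]
PS(4,5)∈J2 [8;2;3]
R(7,6)∈J1 [8;3;3]
L+ [9;3;3]
R(0,7)∈J1 [9;4;3]
P(6,8)∈J1 [9;5;3]
R(4,6)∈J1 [9;6;3]
mobility = 24 − 12 − 3 = 9

M = 9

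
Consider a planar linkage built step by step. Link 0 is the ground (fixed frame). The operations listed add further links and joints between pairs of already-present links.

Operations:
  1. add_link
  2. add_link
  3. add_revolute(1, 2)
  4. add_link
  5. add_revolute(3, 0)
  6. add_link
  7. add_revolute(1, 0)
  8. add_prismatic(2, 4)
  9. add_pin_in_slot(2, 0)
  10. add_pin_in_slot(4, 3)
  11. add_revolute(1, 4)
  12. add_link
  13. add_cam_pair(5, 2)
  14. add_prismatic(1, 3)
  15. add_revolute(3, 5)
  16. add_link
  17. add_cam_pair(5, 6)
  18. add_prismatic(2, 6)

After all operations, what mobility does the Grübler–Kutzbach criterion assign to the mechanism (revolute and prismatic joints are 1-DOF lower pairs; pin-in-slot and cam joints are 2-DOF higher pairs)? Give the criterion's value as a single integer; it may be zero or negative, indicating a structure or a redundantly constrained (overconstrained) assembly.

M = -2

link 0 = ground. State L|J1|J2 = 1|0|0
+link1  2|0|0
+link2  3|0|0
R(1,2) f=1→J1  3|1|0
+link3  4|1|0
R(3,0) f=1→J1  4|2|0
+link4  5|2|0
R(1,0) f=1→J1  5|3|0
P(2,4) f=1→J1  5|4|0
PS(2,0) f=2→J2  5|4|1
PS(4,3) f=2→J2  5|4|2
R(1,4) f=1→J1  5|5|2
+link5  6|5|2
C(5,2) f=2→J2  6|5|3
P(1,3) f=1→J1  6|6|3
R(3,5) f=1→J1  6|7|3
+link6  7|7|3
C(5,6) f=2→J2  7|7|4
P(2,6) f=1→J1  7|8|4
M = 3(7−1)−2·8−4 = 18−16−4 = -2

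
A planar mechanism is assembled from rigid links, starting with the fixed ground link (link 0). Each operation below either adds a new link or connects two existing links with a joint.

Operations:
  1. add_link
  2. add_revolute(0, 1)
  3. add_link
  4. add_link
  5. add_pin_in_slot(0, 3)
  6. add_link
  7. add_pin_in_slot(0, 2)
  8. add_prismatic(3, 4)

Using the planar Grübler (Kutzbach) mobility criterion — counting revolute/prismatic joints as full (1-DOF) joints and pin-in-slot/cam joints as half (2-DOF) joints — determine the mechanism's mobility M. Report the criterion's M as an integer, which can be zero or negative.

[1;0;0] (link 0 is ground)
L+ [2;0;0]
R(0,1)∈J1 [2;1;0]
L+ [3;1;0]
L+ [4;1;0]
PS(0,3)∈J2 [4;1;1]
L+ [5;1;1]
PS(0,2)∈J2 [5;1;2]
P(3,4)∈J1 [5;2;2]
mobility = 12 − 4 − 2 = 6

M = 6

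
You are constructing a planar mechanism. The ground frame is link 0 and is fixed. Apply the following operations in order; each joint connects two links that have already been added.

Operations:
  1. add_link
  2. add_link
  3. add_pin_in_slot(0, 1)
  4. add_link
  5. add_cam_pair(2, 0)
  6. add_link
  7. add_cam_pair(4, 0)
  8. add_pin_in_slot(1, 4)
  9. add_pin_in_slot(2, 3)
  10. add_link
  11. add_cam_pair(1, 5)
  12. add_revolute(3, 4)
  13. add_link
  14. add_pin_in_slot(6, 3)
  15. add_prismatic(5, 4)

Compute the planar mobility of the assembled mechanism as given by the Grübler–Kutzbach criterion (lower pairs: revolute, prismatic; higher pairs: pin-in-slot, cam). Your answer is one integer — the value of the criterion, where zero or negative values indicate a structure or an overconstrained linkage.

M = 7

L=1 J1=0 J2=0
add link → L=2 J1=0 J2=0
add link → L=3 J1=0 J2=0
PS@0,1 dof=2 J2 → L=3 J1=0 J2=1
add link → L=4 J1=0 J2=1
C@2,0 dof=2 J2 → L=4 J1=0 J2=2
add link → L=5 J1=0 J2=2
C@4,0 dof=2 J2 → L=5 J1=0 J2=3
PS@1,4 dof=2 J2 → L=5 J1=0 J2=4
PS@2,3 dof=2 J2 → L=5 J1=0 J2=5
add link → L=6 J1=0 J2=5
C@1,5 dof=2 J2 → L=6 J1=0 J2=6
R@3,4 dof=1 J1 → L=6 J1=1 J2=6
add link → L=7 J1=1 J2=6
PS@6,3 dof=2 J2 → L=7 J1=1 J2=7
P@5,4 dof=1 J1 → L=7 J1=2 J2=7
M=3(L−1)−2J1−J2=3·6−2·2−7=7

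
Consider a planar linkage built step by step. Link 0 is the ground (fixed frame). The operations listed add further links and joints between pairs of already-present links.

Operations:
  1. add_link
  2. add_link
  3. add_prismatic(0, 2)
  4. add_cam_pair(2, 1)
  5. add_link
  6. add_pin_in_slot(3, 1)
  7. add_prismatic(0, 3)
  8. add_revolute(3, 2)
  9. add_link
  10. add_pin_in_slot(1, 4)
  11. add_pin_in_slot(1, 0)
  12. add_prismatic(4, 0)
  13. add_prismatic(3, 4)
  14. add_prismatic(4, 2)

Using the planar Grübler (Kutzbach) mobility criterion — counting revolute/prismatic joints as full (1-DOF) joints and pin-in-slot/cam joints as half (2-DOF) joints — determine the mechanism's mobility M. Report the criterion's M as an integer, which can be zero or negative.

M = -4

link 0 = ground. State L|J1|J2 = 1|0|0
+link1  2|0|0
+link2  3|0|0
P(0,2) f=1→J1  3|1|0
C(2,1) f=2→J2  3|1|1
+link3  4|1|1
PS(3,1) f=2→J2  4|1|2
P(0,3) f=1→J1  4|2|2
R(3,2) f=1→J1  4|3|2
+link4  5|3|2
PS(1,4) f=2→J2  5|3|3
PS(1,0) f=2→J2  5|3|4
P(4,0) f=1→J1  5|4|4
P(3,4) f=1→J1  5|5|4
P(4,2) f=1→J1  5|6|4
M = 3(5−1)−2·6−4 = 12−12−4 = -4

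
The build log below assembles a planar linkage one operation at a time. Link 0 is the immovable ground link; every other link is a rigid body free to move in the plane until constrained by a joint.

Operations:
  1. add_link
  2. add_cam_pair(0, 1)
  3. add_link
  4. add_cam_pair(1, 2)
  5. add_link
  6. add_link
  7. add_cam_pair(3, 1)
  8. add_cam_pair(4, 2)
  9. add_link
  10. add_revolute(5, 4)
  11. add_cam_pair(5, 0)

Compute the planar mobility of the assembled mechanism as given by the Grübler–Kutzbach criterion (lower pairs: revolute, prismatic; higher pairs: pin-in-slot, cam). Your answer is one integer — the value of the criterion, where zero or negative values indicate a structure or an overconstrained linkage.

L=1 J1=0 J2=0
add link → L=2 J1=0 J2=0
C@0,1 dof=2 J2 → L=2 J1=0 J2=1
add link → L=3 J1=0 J2=1
C@1,2 dof=2 J2 → L=3 J1=0 J2=2
add link → L=4 J1=0 J2=2
add link → L=5 J1=0 J2=2
C@3,1 dof=2 J2 → L=5 J1=0 J2=3
C@4,2 dof=2 J2 → L=5 J1=0 J2=4
add link → L=6 J1=0 J2=4
R@5,4 dof=1 J1 → L=6 J1=1 J2=4
C@5,0 dof=2 J2 → L=6 J1=1 J2=5
M=3(L−1)−2J1−J2=3·5−2·1−5=8

M = 8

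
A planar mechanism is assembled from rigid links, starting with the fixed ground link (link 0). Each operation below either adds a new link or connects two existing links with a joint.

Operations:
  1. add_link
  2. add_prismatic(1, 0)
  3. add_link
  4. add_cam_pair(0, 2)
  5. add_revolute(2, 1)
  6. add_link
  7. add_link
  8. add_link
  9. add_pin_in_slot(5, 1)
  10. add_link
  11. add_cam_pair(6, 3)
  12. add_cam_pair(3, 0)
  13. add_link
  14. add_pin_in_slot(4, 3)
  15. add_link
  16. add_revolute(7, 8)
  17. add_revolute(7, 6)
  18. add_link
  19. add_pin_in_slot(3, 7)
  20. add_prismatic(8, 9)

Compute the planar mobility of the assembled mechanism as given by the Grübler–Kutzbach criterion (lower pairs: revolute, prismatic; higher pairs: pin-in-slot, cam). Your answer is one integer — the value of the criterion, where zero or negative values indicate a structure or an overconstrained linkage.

M = 11

[1;0;0] (link 0 is ground)
L+ [2;0;0]
P(1,0)∈J1 [2;1;0]
L+ [3;1;0]
C(0,2)∈J2 [3;1;1]
R(2,1)∈J1 [3;2;1]
L+ [4;2;1]
L+ [5;2;1]
L+ [6;2;1]
PS(5,1)∈J2 [6;2;2]
L+ [7;2;2]
C(6,3)∈J2 [7;2;3]
C(3,0)∈J2 [7;2;4]
L+ [8;2;4]
PS(4,3)∈J2 [8;2;5]
L+ [9;2;5]
R(7,8)∈J1 [9;3;5]
R(7,6)∈J1 [9;4;5]
L+ [10;4;5]
PS(3,7)∈J2 [10;4;6]
P(8,9)∈J1 [10;5;6]
mobility = 27 − 10 − 6 = 11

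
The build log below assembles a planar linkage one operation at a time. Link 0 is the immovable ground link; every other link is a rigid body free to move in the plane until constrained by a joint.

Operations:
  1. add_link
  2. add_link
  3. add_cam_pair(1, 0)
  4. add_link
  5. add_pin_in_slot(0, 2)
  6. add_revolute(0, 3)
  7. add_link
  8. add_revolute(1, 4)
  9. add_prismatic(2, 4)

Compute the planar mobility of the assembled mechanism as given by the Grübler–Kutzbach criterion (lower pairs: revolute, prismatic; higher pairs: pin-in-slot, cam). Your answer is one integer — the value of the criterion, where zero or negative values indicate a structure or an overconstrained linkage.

M = 4

ground; <1,0,0>
#1 <2,0,0>
#2 <3,0,0>
C:1↔0 J2 <3,0,1>
#3 <4,0,1>
PS:0↔2 J2 <4,0,2>
R:0↔3 J1 <4,1,2>
#4 <5,1,2>
R:1↔4 J1 <5,2,2>
P:2↔4 J1 <5,3,2>
3×4 − 2×3 − 1×2 = 4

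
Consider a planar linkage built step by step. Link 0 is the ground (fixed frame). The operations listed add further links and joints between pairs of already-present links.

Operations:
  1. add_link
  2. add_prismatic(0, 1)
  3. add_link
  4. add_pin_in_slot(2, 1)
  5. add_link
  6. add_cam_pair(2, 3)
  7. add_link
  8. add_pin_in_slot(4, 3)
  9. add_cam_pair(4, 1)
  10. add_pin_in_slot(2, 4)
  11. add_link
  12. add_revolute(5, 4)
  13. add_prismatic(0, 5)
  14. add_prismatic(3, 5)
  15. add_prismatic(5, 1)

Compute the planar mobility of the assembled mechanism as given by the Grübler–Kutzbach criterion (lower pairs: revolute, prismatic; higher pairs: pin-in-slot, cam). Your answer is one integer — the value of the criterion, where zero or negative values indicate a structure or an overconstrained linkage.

M = 0

[1;0;0] (link 0 is ground)
L+ [2;0;0]
P(0,1)∈J1 [2;1;0]
L+ [3;1;0]
PS(2,1)∈J2 [3;1;1]
L+ [4;1;1]
C(2,3)∈J2 [4;1;2]
L+ [5;1;2]
PS(4,3)∈J2 [5;1;3]
C(4,1)∈J2 [5;1;4]
PS(2,4)∈J2 [5;1;5]
L+ [6;1;5]
R(5,4)∈J1 [6;2;5]
P(0,5)∈J1 [6;3;5]
P(3,5)∈J1 [6;4;5]
P(5,1)∈J1 [6;5;5]
mobility = 15 − 10 − 5 = 0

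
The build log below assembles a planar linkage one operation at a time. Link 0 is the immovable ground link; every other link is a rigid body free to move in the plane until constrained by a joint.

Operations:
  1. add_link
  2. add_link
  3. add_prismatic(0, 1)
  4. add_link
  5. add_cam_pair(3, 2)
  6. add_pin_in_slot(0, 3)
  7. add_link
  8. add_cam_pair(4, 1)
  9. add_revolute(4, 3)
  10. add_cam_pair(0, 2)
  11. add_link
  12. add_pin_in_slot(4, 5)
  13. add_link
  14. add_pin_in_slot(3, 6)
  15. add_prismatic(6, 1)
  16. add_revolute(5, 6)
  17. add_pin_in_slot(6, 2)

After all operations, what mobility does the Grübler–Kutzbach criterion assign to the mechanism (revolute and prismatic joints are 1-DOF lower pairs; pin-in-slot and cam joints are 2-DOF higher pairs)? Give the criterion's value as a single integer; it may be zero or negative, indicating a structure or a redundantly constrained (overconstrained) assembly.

M = 3

link 0 = ground. State L|J1|J2 = 1|0|0
+link1  2|0|0
+link2  3|0|0
P(0,1) f=1→J1  3|1|0
+link3  4|1|0
C(3,2) f=2→J2  4|1|1
PS(0,3) f=2→J2  4|1|2
+link4  5|1|2
C(4,1) f=2→J2  5|1|3
R(4,3) f=1→J1  5|2|3
C(0,2) f=2→J2  5|2|4
+link5  6|2|4
PS(4,5) f=2→J2  6|2|5
+link6  7|2|5
PS(3,6) f=2→J2  7|2|6
P(6,1) f=1→J1  7|3|6
R(5,6) f=1→J1  7|4|6
PS(6,2) f=2→J2  7|4|7
M = 3(7−1)−2·4−7 = 18−8−7 = 3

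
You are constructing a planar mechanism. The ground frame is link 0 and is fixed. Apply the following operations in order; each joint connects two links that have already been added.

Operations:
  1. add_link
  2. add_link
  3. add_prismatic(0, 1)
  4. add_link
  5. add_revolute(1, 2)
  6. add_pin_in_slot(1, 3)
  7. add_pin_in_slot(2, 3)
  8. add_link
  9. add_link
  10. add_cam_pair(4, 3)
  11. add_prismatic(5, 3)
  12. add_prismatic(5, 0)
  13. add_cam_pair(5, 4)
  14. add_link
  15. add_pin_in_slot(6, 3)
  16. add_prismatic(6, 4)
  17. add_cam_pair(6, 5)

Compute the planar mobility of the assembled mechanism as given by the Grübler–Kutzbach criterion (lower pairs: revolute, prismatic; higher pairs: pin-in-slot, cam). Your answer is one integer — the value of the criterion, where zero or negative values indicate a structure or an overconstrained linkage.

L=1 J1=0 J2=0
add link → L=2 J1=0 J2=0
add link → L=3 J1=0 J2=0
P@0,1 dof=1 J1 → L=3 J1=1 J2=0
add link → L=4 J1=1 J2=0
R@1,2 dof=1 J1 → L=4 J1=2 J2=0
PS@1,3 dof=2 J2 → L=4 J1=2 J2=1
PS@2,3 dof=2 J2 → L=4 J1=2 J2=2
add link → L=5 J1=2 J2=2
add link → L=6 J1=2 J2=2
C@4,3 dof=2 J2 → L=6 J1=2 J2=3
P@5,3 dof=1 J1 → L=6 J1=3 J2=3
P@5,0 dof=1 J1 → L=6 J1=4 J2=3
C@5,4 dof=2 J2 → L=6 J1=4 J2=4
add link → L=7 J1=4 J2=4
PS@6,3 dof=2 J2 → L=7 J1=4 J2=5
P@6,4 dof=1 J1 → L=7 J1=5 J2=5
C@6,5 dof=2 J2 → L=7 J1=5 J2=6
M=3(L−1)−2J1−J2=3·6−2·5−6=2

M = 2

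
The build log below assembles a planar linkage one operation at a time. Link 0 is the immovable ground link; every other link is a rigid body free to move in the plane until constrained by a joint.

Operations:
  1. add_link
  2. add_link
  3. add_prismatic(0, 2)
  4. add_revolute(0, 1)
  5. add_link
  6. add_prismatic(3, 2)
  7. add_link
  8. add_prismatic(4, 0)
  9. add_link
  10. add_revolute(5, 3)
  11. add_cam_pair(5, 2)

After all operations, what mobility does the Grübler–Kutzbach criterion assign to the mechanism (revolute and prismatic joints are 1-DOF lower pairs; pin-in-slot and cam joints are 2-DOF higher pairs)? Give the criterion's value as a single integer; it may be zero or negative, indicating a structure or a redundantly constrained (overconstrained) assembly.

M = 4

link 0 = ground. State L|J1|J2 = 1|0|0
+link1  2|0|0
+link2  3|0|0
P(0,2) f=1→J1  3|1|0
R(0,1) f=1→J1  3|2|0
+link3  4|2|0
P(3,2) f=1→J1  4|3|0
+link4  5|3|0
P(4,0) f=1→J1  5|4|0
+link5  6|4|0
R(5,3) f=1→J1  6|5|0
C(5,2) f=2→J2  6|5|1
M = 3(6−1)−2·5−1 = 15−10−1 = 4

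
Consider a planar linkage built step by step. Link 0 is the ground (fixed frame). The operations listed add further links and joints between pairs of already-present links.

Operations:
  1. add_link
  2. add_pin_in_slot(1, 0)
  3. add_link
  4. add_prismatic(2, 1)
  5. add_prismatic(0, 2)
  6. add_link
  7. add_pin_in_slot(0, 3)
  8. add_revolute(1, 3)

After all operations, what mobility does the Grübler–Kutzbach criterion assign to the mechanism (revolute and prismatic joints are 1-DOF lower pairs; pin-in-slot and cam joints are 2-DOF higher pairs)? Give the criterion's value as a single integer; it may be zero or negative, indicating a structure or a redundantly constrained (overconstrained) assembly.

M = 1

ground; <1,0,0>
#1 <2,0,0>
PS:1↔0 J2 <2,0,1>
#2 <3,0,1>
P:2↔1 J1 <3,1,1>
P:0↔2 J1 <3,2,1>
#3 <4,2,1>
PS:0↔3 J2 <4,2,2>
R:1↔3 J1 <4,3,2>
3×3 − 2×3 − 1×2 = 1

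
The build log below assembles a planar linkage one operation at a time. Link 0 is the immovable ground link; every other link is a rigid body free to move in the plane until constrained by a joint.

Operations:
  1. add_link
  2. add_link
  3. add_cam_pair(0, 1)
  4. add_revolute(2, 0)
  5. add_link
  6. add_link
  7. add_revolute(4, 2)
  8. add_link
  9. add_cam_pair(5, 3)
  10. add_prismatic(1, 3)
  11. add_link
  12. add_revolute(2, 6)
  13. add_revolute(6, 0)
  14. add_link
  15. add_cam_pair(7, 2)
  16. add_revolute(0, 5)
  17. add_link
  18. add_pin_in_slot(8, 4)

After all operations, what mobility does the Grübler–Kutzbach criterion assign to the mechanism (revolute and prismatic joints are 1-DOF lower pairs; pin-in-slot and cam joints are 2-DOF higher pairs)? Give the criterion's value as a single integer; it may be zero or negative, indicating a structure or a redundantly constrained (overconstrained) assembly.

link 0 = ground. State L|J1|J2 = 1|0|0
+link1  2|0|0
+link2  3|0|0
C(0,1) f=2→J2  3|0|1
R(2,0) f=1→J1  3|1|1
+link3  4|1|1
+link4  5|1|1
R(4,2) f=1→J1  5|2|1
+link5  6|2|1
C(5,3) f=2→J2  6|2|2
P(1,3) f=1→J1  6|3|2
+link6  7|3|2
R(2,6) f=1→J1  7|4|2
R(6,0) f=1→J1  7|5|2
+link7  8|5|2
C(7,2) f=2→J2  8|5|3
R(0,5) f=1→J1  8|6|3
+link8  9|6|3
PS(8,4) f=2→J2  9|6|4
M = 3(9−1)−2·6−4 = 24−12−4 = 8

M = 8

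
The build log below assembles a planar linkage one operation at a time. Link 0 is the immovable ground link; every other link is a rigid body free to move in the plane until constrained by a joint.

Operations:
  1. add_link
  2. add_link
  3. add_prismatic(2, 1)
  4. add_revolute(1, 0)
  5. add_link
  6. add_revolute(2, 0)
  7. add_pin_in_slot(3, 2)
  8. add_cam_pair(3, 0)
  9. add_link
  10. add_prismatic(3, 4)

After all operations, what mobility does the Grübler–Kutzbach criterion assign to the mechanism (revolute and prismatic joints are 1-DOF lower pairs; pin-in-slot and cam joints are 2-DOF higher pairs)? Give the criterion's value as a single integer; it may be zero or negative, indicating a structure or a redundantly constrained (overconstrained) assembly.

ground; <1,0,0>
#1 <2,0,0>
#2 <3,0,0>
P:2↔1 J1 <3,1,0>
R:1↔0 J1 <3,2,0>
#3 <4,2,0>
R:2↔0 J1 <4,3,0>
PS:3↔2 J2 <4,3,1>
C:3↔0 J2 <4,3,2>
#4 <5,3,2>
P:3↔4 J1 <5,4,2>
3×4 − 2×4 − 1×2 = 2

M = 2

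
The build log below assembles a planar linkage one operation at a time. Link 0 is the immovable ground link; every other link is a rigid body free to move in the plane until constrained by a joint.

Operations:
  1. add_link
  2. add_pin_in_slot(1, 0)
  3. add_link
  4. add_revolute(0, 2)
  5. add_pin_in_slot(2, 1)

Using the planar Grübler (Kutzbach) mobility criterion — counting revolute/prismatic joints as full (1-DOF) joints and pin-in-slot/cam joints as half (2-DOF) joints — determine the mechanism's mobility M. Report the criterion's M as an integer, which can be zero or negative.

L=1 J1=0 J2=0
add link → L=2 J1=0 J2=0
PS@1,0 dof=2 J2 → L=2 J1=0 J2=1
add link → L=3 J1=0 J2=1
R@0,2 dof=1 J1 → L=3 J1=1 J2=1
PS@2,1 dof=2 J2 → L=3 J1=1 J2=2
M=3(L−1)−2J1−J2=3·2−2·1−2=2

M = 2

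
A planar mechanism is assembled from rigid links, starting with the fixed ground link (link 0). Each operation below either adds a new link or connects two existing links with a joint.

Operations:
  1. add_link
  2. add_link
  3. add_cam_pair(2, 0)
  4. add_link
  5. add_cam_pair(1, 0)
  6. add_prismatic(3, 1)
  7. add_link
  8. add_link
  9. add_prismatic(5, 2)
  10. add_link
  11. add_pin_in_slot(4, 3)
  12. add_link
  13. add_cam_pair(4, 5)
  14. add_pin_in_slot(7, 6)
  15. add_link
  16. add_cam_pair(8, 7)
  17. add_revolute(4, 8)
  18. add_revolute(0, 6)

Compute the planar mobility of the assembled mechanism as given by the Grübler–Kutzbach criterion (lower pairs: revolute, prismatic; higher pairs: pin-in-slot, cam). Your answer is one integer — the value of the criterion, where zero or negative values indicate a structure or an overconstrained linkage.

M = 10

link 0 = ground. State L|J1|J2 = 1|0|0
+link1  2|0|0
+link2  3|0|0
C(2,0) f=2→J2  3|0|1
+link3  4|0|1
C(1,0) f=2→J2  4|0|2
P(3,1) f=1→J1  4|1|2
+link4  5|1|2
+link5  6|1|2
P(5,2) f=1→J1  6|2|2
+link6  7|2|2
PS(4,3) f=2→J2  7|2|3
+link7  8|2|3
C(4,5) f=2→J2  8|2|4
PS(7,6) f=2→J2  8|2|5
+link8  9|2|5
C(8,7) f=2→J2  9|2|6
R(4,8) f=1→J1  9|3|6
R(0,6) f=1→J1  9|4|6
M = 3(9−1)−2·4−6 = 24−8−6 = 10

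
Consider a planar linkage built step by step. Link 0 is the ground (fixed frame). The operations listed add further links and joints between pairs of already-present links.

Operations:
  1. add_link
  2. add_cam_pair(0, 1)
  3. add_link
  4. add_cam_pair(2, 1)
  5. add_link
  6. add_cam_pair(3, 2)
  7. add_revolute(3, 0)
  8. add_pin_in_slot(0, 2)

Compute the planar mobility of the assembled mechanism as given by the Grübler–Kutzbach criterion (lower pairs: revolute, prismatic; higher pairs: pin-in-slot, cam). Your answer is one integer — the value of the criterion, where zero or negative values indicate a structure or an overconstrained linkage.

link 0 = ground. State L|J1|J2 = 1|0|0
+link1  2|0|0
C(0,1) f=2→J2  2|0|1
+link2  3|0|1
C(2,1) f=2→J2  3|0|2
+link3  4|0|2
C(3,2) f=2→J2  4|0|3
R(3,0) f=1→J1  4|1|3
PS(0,2) f=2→J2  4|1|4
M = 3(4−1)−2·1−4 = 9−2−4 = 3

M = 3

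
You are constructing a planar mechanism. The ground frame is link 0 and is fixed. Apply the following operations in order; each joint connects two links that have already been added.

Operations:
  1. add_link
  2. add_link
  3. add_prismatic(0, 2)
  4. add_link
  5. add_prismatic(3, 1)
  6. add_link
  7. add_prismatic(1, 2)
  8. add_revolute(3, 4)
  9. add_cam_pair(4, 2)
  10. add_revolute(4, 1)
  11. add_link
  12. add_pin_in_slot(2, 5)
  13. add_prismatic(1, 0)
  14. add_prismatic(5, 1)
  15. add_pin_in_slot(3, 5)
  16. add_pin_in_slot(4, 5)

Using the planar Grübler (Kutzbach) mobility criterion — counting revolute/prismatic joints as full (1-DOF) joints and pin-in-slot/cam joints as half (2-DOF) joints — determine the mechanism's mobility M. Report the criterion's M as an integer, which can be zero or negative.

L=1 J1=0 J2=0
add link → L=2 J1=0 J2=0
add link → L=3 J1=0 J2=0
P@0,2 dof=1 J1 → L=3 J1=1 J2=0
add link → L=4 J1=1 J2=0
P@3,1 dof=1 J1 → L=4 J1=2 J2=0
add link → L=5 J1=2 J2=0
P@1,2 dof=1 J1 → L=5 J1=3 J2=0
R@3,4 dof=1 J1 → L=5 J1=4 J2=0
C@4,2 dof=2 J2 → L=5 J1=4 J2=1
R@4,1 dof=1 J1 → L=5 J1=5 J2=1
add link → L=6 J1=5 J2=1
PS@2,5 dof=2 J2 → L=6 J1=5 J2=2
P@1,0 dof=1 J1 → L=6 J1=6 J2=2
P@5,1 dof=1 J1 → L=6 J1=7 J2=2
PS@3,5 dof=2 J2 → L=6 J1=7 J2=3
PS@4,5 dof=2 J2 → L=6 J1=7 J2=4
M=3(L−1)−2J1−J2=3·5−2·7−4=-3

M = -3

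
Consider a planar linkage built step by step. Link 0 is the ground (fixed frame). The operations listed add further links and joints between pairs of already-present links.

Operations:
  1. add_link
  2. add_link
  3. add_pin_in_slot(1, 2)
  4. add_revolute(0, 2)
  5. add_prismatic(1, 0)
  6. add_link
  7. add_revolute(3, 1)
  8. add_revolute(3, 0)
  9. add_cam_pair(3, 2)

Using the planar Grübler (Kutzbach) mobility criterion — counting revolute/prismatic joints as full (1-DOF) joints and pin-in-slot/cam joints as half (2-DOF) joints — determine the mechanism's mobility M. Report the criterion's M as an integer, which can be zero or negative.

M = -1

[1;0;0] (link 0 is ground)
L+ [2;0;0]
L+ [3;0;0]
PS(1,2)∈J2 [3;0;1]
R(0,2)∈J1 [3;1;1]
P(1,0)∈J1 [3;2;1]
L+ [4;2;1]
R(3,1)∈J1 [4;3;1]
R(3,0)∈J1 [4;4;1]
C(3,2)∈J2 [4;4;2]
mobility = 9 − 8 − 2 = -1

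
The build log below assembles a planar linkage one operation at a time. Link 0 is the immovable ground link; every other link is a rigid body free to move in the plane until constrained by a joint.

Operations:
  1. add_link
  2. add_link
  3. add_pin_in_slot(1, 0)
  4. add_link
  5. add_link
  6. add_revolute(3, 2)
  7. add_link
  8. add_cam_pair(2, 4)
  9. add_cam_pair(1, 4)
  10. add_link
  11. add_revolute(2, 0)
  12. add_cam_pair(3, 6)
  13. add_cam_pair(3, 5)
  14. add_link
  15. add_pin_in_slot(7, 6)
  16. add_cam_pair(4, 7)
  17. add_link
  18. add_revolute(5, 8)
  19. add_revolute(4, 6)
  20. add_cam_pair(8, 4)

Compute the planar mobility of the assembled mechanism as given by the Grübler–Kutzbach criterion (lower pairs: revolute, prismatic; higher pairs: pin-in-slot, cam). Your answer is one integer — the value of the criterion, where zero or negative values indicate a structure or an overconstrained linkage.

link 0 = ground. State L|J1|J2 = 1|0|0
+link1  2|0|0
+link2  3|0|0
PS(1,0) f=2→J2  3|0|1
+link3  4|0|1
+link4  5|0|1
R(3,2) f=1→J1  5|1|1
+link5  6|1|1
C(2,4) f=2→J2  6|1|2
C(1,4) f=2→J2  6|1|3
+link6  7|1|3
R(2,0) f=1→J1  7|2|3
C(3,6) f=2→J2  7|2|4
C(3,5) f=2→J2  7|2|5
+link7  8|2|5
PS(7,6) f=2→J2  8|2|6
C(4,7) f=2→J2  8|2|7
+link8  9|2|7
R(5,8) f=1→J1  9|3|7
R(4,6) f=1→J1  9|4|7
C(8,4) f=2→J2  9|4|8
M = 3(9−1)−2·4−8 = 24−8−8 = 8

M = 8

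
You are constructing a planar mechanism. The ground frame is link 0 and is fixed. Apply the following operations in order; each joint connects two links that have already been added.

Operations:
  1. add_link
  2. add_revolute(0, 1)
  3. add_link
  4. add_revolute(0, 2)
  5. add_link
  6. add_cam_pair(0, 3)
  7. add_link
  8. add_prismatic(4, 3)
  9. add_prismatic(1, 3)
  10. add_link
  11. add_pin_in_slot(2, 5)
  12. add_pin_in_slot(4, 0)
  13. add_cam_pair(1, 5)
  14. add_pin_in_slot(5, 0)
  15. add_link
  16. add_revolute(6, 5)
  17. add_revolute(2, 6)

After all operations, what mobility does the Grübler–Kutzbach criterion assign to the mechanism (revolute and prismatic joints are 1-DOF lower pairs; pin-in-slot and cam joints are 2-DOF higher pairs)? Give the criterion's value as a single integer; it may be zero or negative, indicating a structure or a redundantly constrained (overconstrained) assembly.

M = 1

ground; <1,0,0>
#1 <2,0,0>
R:0↔1 J1 <2,1,0>
#2 <3,1,0>
R:0↔2 J1 <3,2,0>
#3 <4,2,0>
C:0↔3 J2 <4,2,1>
#4 <5,2,1>
P:4↔3 J1 <5,3,1>
P:1↔3 J1 <5,4,1>
#5 <6,4,1>
PS:2↔5 J2 <6,4,2>
PS:4↔0 J2 <6,4,3>
C:1↔5 J2 <6,4,4>
PS:5↔0 J2 <6,4,5>
#6 <7,4,5>
R:6↔5 J1 <7,5,5>
R:2↔6 J1 <7,6,5>
3×6 − 2×6 − 1×5 = 1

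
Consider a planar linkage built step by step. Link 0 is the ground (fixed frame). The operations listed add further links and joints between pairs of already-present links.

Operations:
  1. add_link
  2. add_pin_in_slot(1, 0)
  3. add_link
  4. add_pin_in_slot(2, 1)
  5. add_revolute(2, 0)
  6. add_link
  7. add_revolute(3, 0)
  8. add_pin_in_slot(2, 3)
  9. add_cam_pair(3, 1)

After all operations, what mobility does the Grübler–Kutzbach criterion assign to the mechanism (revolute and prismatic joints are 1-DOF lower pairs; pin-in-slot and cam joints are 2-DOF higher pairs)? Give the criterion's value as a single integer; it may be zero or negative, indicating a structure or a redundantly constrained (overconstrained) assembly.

[1;0;0] (link 0 is ground)
L+ [2;0;0]
PS(1,0)∈J2 [2;0;1]
L+ [3;0;1]
PS(2,1)∈J2 [3;0;2]
R(2,0)∈J1 [3;1;2]
L+ [4;1;2]
R(3,0)∈J1 [4;2;2]
PS(2,3)∈J2 [4;2;3]
C(3,1)∈J2 [4;2;4]
mobility = 9 − 4 − 4 = 1

M = 1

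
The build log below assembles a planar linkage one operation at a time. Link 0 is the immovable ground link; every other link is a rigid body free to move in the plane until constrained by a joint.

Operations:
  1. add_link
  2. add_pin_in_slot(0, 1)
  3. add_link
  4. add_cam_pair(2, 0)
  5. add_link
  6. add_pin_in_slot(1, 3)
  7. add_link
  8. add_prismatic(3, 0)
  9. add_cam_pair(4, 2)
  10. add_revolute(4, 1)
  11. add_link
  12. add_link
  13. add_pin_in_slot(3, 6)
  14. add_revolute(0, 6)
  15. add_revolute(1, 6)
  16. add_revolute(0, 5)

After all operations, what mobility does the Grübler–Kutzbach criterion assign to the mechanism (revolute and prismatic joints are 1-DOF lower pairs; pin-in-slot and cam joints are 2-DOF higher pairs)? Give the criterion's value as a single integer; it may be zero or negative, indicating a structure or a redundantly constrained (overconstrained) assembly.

L=1 J1=0 J2=0
add link → L=2 J1=0 J2=0
PS@0,1 dof=2 J2 → L=2 J1=0 J2=1
add link → L=3 J1=0 J2=1
C@2,0 dof=2 J2 → L=3 J1=0 J2=2
add link → L=4 J1=0 J2=2
PS@1,3 dof=2 J2 → L=4 J1=0 J2=3
add link → L=5 J1=0 J2=3
P@3,0 dof=1 J1 → L=5 J1=1 J2=3
C@4,2 dof=2 J2 → L=5 J1=1 J2=4
R@4,1 dof=1 J1 → L=5 J1=2 J2=4
add link → L=6 J1=2 J2=4
add link → L=7 J1=2 J2=4
PS@3,6 dof=2 J2 → L=7 J1=2 J2=5
R@0,6 dof=1 J1 → L=7 J1=3 J2=5
R@1,6 dof=1 J1 → L=7 J1=4 J2=5
R@0,5 dof=1 J1 → L=7 J1=5 J2=5
M=3(L−1)−2J1−J2=3·6−2·5−5=3

M = 3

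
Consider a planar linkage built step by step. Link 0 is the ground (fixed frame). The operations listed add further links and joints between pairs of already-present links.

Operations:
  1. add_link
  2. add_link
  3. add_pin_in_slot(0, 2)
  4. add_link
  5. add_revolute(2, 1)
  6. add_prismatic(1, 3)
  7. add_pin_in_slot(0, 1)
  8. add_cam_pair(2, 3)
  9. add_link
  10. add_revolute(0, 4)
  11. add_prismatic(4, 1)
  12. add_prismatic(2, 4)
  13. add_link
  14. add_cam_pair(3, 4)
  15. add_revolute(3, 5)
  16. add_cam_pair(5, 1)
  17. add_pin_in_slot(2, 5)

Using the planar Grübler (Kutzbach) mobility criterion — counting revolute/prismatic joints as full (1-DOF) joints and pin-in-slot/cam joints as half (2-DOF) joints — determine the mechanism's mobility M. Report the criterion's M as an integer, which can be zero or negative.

M = -3

[1;0;0] (link 0 is ground)
L+ [2;0;0]
L+ [3;0;0]
PS(0,2)∈J2 [3;0;1]
L+ [4;0;1]
R(2,1)∈J1 [4;1;1]
P(1,3)∈J1 [4;2;1]
PS(0,1)∈J2 [4;2;2]
C(2,3)∈J2 [4;2;3]
L+ [5;2;3]
R(0,4)∈J1 [5;3;3]
P(4,1)∈J1 [5;4;3]
P(2,4)∈J1 [5;5;3]
L+ [6;5;3]
C(3,4)∈J2 [6;5;4]
R(3,5)∈J1 [6;6;4]
C(5,1)∈J2 [6;6;5]
PS(2,5)∈J2 [6;6;6]
mobility = 15 − 12 − 6 = -3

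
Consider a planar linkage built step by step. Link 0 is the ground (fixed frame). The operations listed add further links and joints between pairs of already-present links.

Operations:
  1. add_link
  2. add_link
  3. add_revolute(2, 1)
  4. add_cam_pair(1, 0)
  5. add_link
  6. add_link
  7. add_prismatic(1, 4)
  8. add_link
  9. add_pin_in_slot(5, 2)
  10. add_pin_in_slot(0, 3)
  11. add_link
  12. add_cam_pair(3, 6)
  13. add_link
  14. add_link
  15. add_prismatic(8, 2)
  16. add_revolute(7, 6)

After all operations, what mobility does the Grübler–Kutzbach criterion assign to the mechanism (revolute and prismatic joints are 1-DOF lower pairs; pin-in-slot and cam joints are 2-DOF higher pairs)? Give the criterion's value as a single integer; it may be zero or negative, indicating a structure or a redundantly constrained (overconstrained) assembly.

M = 12

link 0 = ground. State L|J1|J2 = 1|0|0
+link1  2|0|0
+link2  3|0|0
R(2,1) f=1→J1  3|1|0
C(1,0) f=2→J2  3|1|1
+link3  4|1|1
+link4  5|1|1
P(1,4) f=1→J1  5|2|1
+link5  6|2|1
PS(5,2) f=2→J2  6|2|2
PS(0,3) f=2→J2  6|2|3
+link6  7|2|3
C(3,6) f=2→J2  7|2|4
+link7  8|2|4
+link8  9|2|4
P(8,2) f=1→J1  9|3|4
R(7,6) f=1→J1  9|4|4
M = 3(9−1)−2·4−4 = 24−8−4 = 12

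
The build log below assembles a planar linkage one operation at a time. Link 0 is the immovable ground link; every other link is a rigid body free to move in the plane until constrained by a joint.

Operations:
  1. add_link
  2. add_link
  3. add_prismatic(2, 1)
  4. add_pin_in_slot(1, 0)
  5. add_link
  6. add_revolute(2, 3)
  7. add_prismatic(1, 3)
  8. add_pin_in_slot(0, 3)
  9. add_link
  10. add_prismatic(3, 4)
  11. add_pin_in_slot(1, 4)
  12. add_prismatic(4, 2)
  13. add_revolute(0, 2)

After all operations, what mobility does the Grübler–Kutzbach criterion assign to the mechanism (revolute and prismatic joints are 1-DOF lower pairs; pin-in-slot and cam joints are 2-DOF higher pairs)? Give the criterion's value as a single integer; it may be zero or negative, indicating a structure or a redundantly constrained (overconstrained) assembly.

L=1 J1=0 J2=0
add link → L=2 J1=0 J2=0
add link → L=3 J1=0 J2=0
P@2,1 dof=1 J1 → L=3 J1=1 J2=0
PS@1,0 dof=2 J2 → L=3 J1=1 J2=1
add link → L=4 J1=1 J2=1
R@2,3 dof=1 J1 → L=4 J1=2 J2=1
P@1,3 dof=1 J1 → L=4 J1=3 J2=1
PS@0,3 dof=2 J2 → L=4 J1=3 J2=2
add link → L=5 J1=3 J2=2
P@3,4 dof=1 J1 → L=5 J1=4 J2=2
PS@1,4 dof=2 J2 → L=5 J1=4 J2=3
P@4,2 dof=1 J1 → L=5 J1=5 J2=3
R@0,2 dof=1 J1 → L=5 J1=6 J2=3
M=3(L−1)−2J1−J2=3·4−2·6−3=-3

M = -3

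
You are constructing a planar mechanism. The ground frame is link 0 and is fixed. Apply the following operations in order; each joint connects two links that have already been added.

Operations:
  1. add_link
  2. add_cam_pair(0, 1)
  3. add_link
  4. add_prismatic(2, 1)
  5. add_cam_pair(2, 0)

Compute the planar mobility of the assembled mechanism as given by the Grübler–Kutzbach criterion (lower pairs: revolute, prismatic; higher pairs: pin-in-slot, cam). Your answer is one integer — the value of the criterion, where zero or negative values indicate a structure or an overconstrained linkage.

M = 2

L=1 J1=0 J2=0
add link → L=2 J1=0 J2=0
C@0,1 dof=2 J2 → L=2 J1=0 J2=1
add link → L=3 J1=0 J2=1
P@2,1 dof=1 J1 → L=3 J1=1 J2=1
C@2,0 dof=2 J2 → L=3 J1=1 J2=2
M=3(L−1)−2J1−J2=3·2−2·1−2=2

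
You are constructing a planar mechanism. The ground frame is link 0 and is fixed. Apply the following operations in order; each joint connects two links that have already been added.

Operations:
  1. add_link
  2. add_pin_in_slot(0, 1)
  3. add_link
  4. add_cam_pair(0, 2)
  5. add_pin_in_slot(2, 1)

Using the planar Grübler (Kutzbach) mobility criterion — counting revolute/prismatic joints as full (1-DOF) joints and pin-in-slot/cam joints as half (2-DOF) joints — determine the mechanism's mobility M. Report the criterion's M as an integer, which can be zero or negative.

M = 3

[1;0;0] (link 0 is ground)
L+ [2;0;0]
PS(0,1)∈J2 [2;0;1]
L+ [3;0;1]
C(0,2)∈J2 [3;0;2]
PS(2,1)∈J2 [3;0;3]
mobility = 6 − 0 − 3 = 3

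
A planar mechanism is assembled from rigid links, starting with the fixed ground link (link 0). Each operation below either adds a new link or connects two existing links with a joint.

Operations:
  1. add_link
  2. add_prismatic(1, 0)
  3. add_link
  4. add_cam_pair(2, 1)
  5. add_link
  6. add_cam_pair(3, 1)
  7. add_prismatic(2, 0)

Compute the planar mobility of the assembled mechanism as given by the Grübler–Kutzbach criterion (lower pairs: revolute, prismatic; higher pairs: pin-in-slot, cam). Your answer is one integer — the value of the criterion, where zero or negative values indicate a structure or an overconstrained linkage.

ground; <1,0,0>
#1 <2,0,0>
P:1↔0 J1 <2,1,0>
#2 <3,1,0>
C:2↔1 J2 <3,1,1>
#3 <4,1,1>
C:3↔1 J2 <4,1,2>
P:2↔0 J1 <4,2,2>
3×3 − 2×2 − 1×2 = 3

M = 3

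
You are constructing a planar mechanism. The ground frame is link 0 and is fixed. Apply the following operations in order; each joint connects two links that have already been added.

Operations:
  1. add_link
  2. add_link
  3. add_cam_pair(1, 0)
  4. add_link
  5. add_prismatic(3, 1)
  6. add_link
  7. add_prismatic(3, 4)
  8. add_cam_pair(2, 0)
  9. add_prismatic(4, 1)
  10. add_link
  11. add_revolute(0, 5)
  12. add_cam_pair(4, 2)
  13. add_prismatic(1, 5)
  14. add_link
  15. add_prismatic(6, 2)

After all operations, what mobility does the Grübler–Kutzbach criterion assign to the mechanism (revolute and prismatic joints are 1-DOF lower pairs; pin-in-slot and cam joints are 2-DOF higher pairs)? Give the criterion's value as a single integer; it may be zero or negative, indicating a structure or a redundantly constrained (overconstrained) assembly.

L=1 J1=0 J2=0
add link → L=2 J1=0 J2=0
add link → L=3 J1=0 J2=0
C@1,0 dof=2 J2 → L=3 J1=0 J2=1
add link → L=4 J1=0 J2=1
P@3,1 dof=1 J1 → L=4 J1=1 J2=1
add link → L=5 J1=1 J2=1
P@3,4 dof=1 J1 → L=5 J1=2 J2=1
C@2,0 dof=2 J2 → L=5 J1=2 J2=2
P@4,1 dof=1 J1 → L=5 J1=3 J2=2
add link → L=6 J1=3 J2=2
R@0,5 dof=1 J1 → L=6 J1=4 J2=2
C@4,2 dof=2 J2 → L=6 J1=4 J2=3
P@1,5 dof=1 J1 → L=6 J1=5 J2=3
add link → L=7 J1=5 J2=3
P@6,2 dof=1 J1 → L=7 J1=6 J2=3
M=3(L−1)−2J1−J2=3·6−2·6−3=3

M = 3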